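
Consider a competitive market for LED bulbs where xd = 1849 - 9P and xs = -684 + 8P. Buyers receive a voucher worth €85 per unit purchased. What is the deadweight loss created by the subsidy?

Deadweight loss = €15300

Pre-subsidy: 1849 - 9P = -684 + 8P gives P* = 149, x* = 508.
With the rebate, buyers effectively pay Pb = Ps − 85, where Ps is the price sellers receive.
Demand in terms of Ps becomes xd = 1849 − 9(Ps − 85) = 2614 - 9Ps. Setting this equal to supply: 2614 - 9Ps = -684 + 8Ps, so Ps = 194.
Buyers pay Pb = 194 − 85 = 109; x' = -684 + 8·194 = 868.
The subsidy expands output by 868 − 508 = 360 past the efficient level; on those units the gap between marginal cost and willingness to pay runs from 0 up to 85.
DWL = ½ × 85 × 360 = 15300.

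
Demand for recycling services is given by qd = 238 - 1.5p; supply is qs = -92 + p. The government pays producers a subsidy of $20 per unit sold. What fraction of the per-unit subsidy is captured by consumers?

Pre-subsidy: 238 - 1.5p = -92 + p gives p* = 132, q* = 40.
With the subsidy, sellers receive ps = pb + 20 for each unit, where pb is the price buyers pay.
Supply in terms of pb becomes qs = -92 + 1(pb + 20) = -72 + pb. Setting this equal to demand: 238 - 1.5pb = -72 + pb, so pb = 124.
Sellers receive ps = 124 + 20 = 144; q' = 238 − 1.5·124 = 52.
Buyers' price falls by p* − pb = 132 − 124 = 8; sellers' price rises by ps − p* = 144 − 132 = 12.
So consumers capture 8/20 = 0.4 of each unit of subsidy.

Consumer share = 0.4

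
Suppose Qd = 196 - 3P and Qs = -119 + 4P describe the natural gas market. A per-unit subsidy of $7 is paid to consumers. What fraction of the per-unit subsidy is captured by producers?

Pre-subsidy: 196 - 3P = -119 + 4P gives P* = 45, Q* = 61.
With the rebate, buyers effectively pay Pb = Ps − 7, where Ps is the price sellers receive.
Demand in terms of Ps becomes Qd = 196 − 3(Ps − 7) = 217 - 3Ps. Setting this equal to supply: 217 - 3Ps = -119 + 4Ps, so Ps = 48.
Buyers pay Pb = 48 − 7 = 41; Q' = -119 + 4·48 = 73.
Buyers' price falls by P* − Pb = 45 − 41 = 4; sellers' price rises by Ps − P* = 48 − 45 = 3.
So producers capture 3/7 = 3/7 of each unit of subsidy.

Producer share = 3/7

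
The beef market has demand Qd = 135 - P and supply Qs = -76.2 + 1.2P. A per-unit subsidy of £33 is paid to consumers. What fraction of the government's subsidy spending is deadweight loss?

Pre-subsidy: 135 - P = -76.2 + 1.2P gives P* = 96, Q* = 39.
With the rebate, buyers effectively pay Pb = Ps − 33, where Ps is the price sellers receive.
Demand in terms of Ps becomes Qd = 135 − 1(Ps − 33) = 168 - Ps. Setting this equal to supply: 168 - Ps = -76.2 + 1.2Ps, so Ps = 111.
Buyers pay Pb = 111 − 33 = 78; Q' = -76.2 + 1.2·111 = 57.
ΔCS = ½(39 + 57)(96 − 78) = 864; ΔPS = ½(39 + 57)(111 − 96) = 720.
Government spending = 33 × 57 = 1881.
DWL = ½ × 33 × (57 − 39) = 297; fraction = 297 / 1881 = 3/19.

DWL / government spending = 3/19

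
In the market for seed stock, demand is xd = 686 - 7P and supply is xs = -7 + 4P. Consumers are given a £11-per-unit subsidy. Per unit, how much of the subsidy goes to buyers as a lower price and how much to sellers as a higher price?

Pre-subsidy: 686 - 7P = -7 + 4P gives P* = 63, x* = 245.
With the rebate, buyers effectively pay Pb = Ps − 11, where Ps is the price sellers receive.
Demand in terms of Ps becomes xd = 686 − 7(Ps − 11) = 763 - 7Ps. Setting this equal to supply: 763 - 7Ps = -7 + 4Ps, so Ps = 70.
Buyers pay Pb = 70 − 11 = 59; x' = -7 + 4·70 = 273.
Buyers' price falls by P* − Pb = 63 − 59 = 4; sellers' price rises by Ps − P* = 70 − 63 = 7.

Buyers gain £4 per unit; sellers gain £7 per unit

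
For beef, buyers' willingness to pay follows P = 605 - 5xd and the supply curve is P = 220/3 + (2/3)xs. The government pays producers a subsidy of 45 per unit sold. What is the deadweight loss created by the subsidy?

Deadweight loss = 6075/34

Pre-subsidy: 605 - 5x = 220/3 + (2/3)x gives x* = 1595/17 and P* = 2310/17.
With the subsidy, sellers receive Ps = Pb + 45 for each unit, where Pb is the price buyers pay.
On the curves, Pb = 605 - 5x and Ps = 220/3 + (2/3)x; the wedge Ps − Pb = 45 gives 220/3 + (2/3)x − (605 - 5x) = 45, so x' = 1730/17.
Then Pb = 605 − 5·(1730/17) = 1635/17 and Ps = 220/3 + (2/3)·(1730/17) = 2400/17.
The subsidy expands output by 1730/17 − 1595/17 = 135/17 past the efficient level; on those units the gap between marginal cost and willingness to pay runs from 0 up to 45.
DWL = ½ × 45 × 135/17 = 6075/34.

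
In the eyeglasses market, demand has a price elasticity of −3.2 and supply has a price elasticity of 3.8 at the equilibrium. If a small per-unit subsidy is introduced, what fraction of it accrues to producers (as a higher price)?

For a small subsidy around the equilibrium, the benefit split depends on the relative slopes, which at a point are proportional to the elasticities.
Buyer share = εs/(εs + |εd|) = 3.8/(3.8 + 3.2) = 19/35; seller share = |εd|/(εs + |εd|) = 16/35.
So producers capture 16/35 of the subsidy.

Producer share = 16/35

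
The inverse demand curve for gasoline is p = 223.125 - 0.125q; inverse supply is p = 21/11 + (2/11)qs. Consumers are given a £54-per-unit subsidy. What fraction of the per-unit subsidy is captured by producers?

Pre-subsidy: 223.125 - 0.125q = 21/11 + (2/11)q gives q* = 721 and p* = 133.
With the rebate, buyers effectively pay pb = ps − 54, where ps is the price sellers receive.
On the curves, pb = 223.125 - 0.125q and ps = 21/11 + (2/11)q; the wedge ps − pb = 54 gives 21/11 + (2/11)q − (223.125 - 0.125q) = 54, so q' = 897.
Then pb = 223.125 − 0.125·897 = 111 and ps = 21/11 + (2/11)·897 = 165.
Buyers' price falls by p* − pb = 133 − 111 = 22; sellers' price rises by ps − p* = 165 − 133 = 32.
So producers capture 32/54 = 16/27 of each unit of subsidy.

Producer share = 16/27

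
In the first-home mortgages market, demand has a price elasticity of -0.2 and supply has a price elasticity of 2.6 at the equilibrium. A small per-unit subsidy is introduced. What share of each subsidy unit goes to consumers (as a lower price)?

Consumer share = 13/14

For a small subsidy around the equilibrium, the benefit split depends on the relative slopes, which at a point are proportional to the elasticities.
Buyer share = εs/(εs + |εd|) = 2.6/(2.6 + 0.2) = 13/14; seller share = |εd|/(εs + |εd|) = 1/14.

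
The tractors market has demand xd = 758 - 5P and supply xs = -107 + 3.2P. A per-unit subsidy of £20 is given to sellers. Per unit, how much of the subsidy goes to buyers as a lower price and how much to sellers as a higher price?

Pre-subsidy: 758 - 5P = -107 + 3.2P gives P* = 4325/41, x* = 9453/41.
With the subsidy, sellers receive Ps = Pb + 20 for each unit, where Pb is the price buyers pay.
Supply in terms of Pb becomes xs = -107 + 3.2(Pb + 20) = -43 + 3.2Pb. Setting this equal to demand: 758 - 5Pb = -43 + 3.2Pb, so Pb = 4005/41.
Sellers receive Ps = 4005/41 + 20 = 4825/41; x' = 758 − 5·(4005/41) = 11053/41.
Buyers' price falls by P* − Pb = 4325/41 − 4005/41 = 320/41; sellers' price rises by Ps − P* = 4825/41 − 4325/41 = 500/41.

Buyers gain 320/41 per unit; sellers gain 500/41 per unit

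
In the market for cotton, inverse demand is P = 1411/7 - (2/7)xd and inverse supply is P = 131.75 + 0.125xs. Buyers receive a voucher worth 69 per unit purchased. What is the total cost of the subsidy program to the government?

Government cost = 23322

Pre-subsidy: 1411/7 - (2/7)x = 131.75 + 0.125x gives x* = 170 and P* = 153.
With the rebate, buyers effectively pay Pb = Ps − 69, where Ps is the price sellers receive.
On the curves, Pb = 1411/7 - (2/7)x and Ps = 131.75 + 0.125x; the wedge Ps − Pb = 69 gives 131.75 + 0.125x − (1411/7 - (2/7)x) = 69, so x' = 338.
Then Pb = 1411/7 − (2/7)·338 = 105 and Ps = 131.75 + 0.125·338 = 174.
Government outlay = subsidy × quantity = 69 × 338 = 23322.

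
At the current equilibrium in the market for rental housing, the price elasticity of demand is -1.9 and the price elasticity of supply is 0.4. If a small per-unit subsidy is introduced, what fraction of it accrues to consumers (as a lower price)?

For a small subsidy around the equilibrium, the benefit split depends on the relative slopes, which at a point are proportional to the elasticities.
Buyer share = εs/(εs + |εd|) = 0.4/(0.4 + 1.9) = 4/23; seller share = |εd|/(εs + |εd|) = 19/23.

Consumer share = 4/23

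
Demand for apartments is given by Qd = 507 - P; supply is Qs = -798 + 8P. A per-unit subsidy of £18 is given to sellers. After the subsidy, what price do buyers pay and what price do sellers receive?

Pre-subsidy: 507 - P = -798 + 8P gives P* = 145, Q* = 362.
With the subsidy, sellers receive Ps = Pb + 18 for each unit, where Pb is the price buyers pay.
Supply in terms of Pb becomes Qs = -798 + 8(Pb + 18) = -654 + 8Pb. Setting this equal to demand: 507 - Pb = -654 + 8Pb, so Pb = 129.
Sellers receive Ps = 129 + 18 = 147; Q' = 507 − 1·129 = 378.

Buyers pay £129; sellers receive £147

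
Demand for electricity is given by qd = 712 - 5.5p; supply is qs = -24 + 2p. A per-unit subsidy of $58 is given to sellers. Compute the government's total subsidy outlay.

Pre-subsidy: 712 - 5.5p = -24 + 2p gives p* = 1472/15, q* = 2584/15.
With the subsidy, sellers receive ps = pb + 58 for each unit, where pb is the price buyers pay.
Supply in terms of pb becomes qs = -24 + 2(pb + 58) = 92 + 2pb. Setting this equal to demand: 712 - 5.5pb = 92 + 2pb, so pb = 248/3.
Sellers receive ps = 248/3 + 58 = 422/3; q' = 712 − 5.5·(248/3) = 772/3.
Government outlay = subsidy × quantity = 58 × 772/3 = 44776/3.

Government cost = 44776/3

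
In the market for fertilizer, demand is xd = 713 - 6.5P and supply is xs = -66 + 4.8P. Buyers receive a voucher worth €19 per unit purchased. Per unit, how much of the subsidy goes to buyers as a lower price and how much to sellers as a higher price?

Buyers gain 912/113 per unit; sellers gain 1235/113 per unit

Pre-subsidy: 713 - 6.5P = -66 + 4.8P gives P* = 7790/113, x* = 29934/113.
With the rebate, buyers effectively pay Pb = Ps − 19, where Ps is the price sellers receive.
Demand in terms of Ps becomes xd = 713 − 6.5(Ps − 19) = 836.5 - 6.5Ps. Setting this equal to supply: 836.5 - 6.5Ps = -66 + 4.8Ps, so Ps = 9025/113.
Buyers pay Pb = 9025/113 − 19 = 6878/113; x' = -66 + 4.8·(9025/113) = 35862/113.
Buyers' price falls by P* − Pb = 7790/113 − 6878/113 = 912/113; sellers' price rises by Ps − P* = 9025/113 − 7790/113 = 1235/113.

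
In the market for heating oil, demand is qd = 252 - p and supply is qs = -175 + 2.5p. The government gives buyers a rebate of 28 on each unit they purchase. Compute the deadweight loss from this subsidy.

Pre-subsidy: 252 - p = -175 + 2.5p gives p* = 122, q* = 130.
With the rebate, buyers effectively pay pb = ps − 28, where ps is the price sellers receive.
Demand in terms of ps becomes qd = 252 − 1(ps − 28) = 280 - ps. Setting this equal to supply: 280 - ps = -175 + 2.5ps, so ps = 130.
Buyers pay pb = 130 − 28 = 102; q' = -175 + 2.5·130 = 150.
The subsidy expands output by 150 − 130 = 20 past the efficient level; on those units the gap between marginal cost and willingness to pay runs from 0 up to 28.
DWL = ½ × 28 × 20 = 280.

Deadweight loss = 280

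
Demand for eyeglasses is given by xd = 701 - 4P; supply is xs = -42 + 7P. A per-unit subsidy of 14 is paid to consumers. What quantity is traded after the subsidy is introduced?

x' = 5131/11

Pre-subsidy: 701 - 4P = -42 + 7P gives P* = 743/11, x* = 4739/11.
With the rebate, buyers effectively pay Pb = Ps − 14, where Ps is the price sellers receive.
Demand in terms of Ps becomes xd = 701 − 4(Ps − 14) = 757 - 4Ps. Setting this equal to supply: 757 - 4Ps = -42 + 7Ps, so Ps = 799/11.
Buyers pay Pb = 799/11 − 14 = 645/11; x' = -42 + 7·(799/11) = 5131/11.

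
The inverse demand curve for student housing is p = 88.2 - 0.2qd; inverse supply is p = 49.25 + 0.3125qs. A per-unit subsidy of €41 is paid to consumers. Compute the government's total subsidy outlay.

Pre-subsidy: 88.2 - 0.2q = 49.25 + 0.3125q gives q* = 76 and p* = 73.
With the rebate, buyers effectively pay pb = ps − 41, where ps is the price sellers receive.
On the curves, pb = 88.2 - 0.2q and ps = 49.25 + 0.3125q; the wedge ps − pb = 41 gives 49.25 + 0.3125q − (88.2 - 0.2q) = 41, so q' = 156.
Then pb = 88.2 − 0.2·156 = 57 and ps = 49.25 + 0.3125·156 = 98.
Government outlay = subsidy × quantity = 41 × 156 = 6396.

Government cost = €6396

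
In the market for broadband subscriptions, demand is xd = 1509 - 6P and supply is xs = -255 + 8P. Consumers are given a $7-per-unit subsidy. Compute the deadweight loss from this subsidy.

Pre-subsidy: 1509 - 6P = -255 + 8P gives P* = 126, x* = 753.
With the rebate, buyers effectively pay Pb = Ps − 7, where Ps is the price sellers receive.
Demand in terms of Ps becomes xd = 1509 − 6(Ps − 7) = 1551 - 6Ps. Setting this equal to supply: 1551 - 6Ps = -255 + 8Ps, so Ps = 129.
Buyers pay Pb = 129 − 7 = 122; x' = -255 + 8·129 = 777.
The subsidy expands output by 777 − 753 = 24 past the efficient level; on those units the gap between marginal cost and willingness to pay runs from 0 up to 7.
DWL = ½ × 7 × 24 = 84.

Deadweight loss = $84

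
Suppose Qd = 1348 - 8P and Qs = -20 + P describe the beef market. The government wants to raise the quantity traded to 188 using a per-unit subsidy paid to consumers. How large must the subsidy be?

Required subsidy s = 63 per unit

At Q = 188, invert demand for the buyer price: Pb = (1348 − 188)/8 = 145; invert supply for the seller price: Ps = (188 − (-20))/1 = 208.
The subsidy must fill the gap: s = Ps − Pb = 208 − 145 = 63.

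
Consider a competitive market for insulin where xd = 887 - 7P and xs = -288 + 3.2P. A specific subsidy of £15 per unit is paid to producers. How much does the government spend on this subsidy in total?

Pre-subsidy: 887 - 7P = -288 + 3.2P gives P* = 5875/51, x* = 4112/51.
With the subsidy, sellers receive Ps = Pb + 15 for each unit, where Pb is the price buyers pay.
Supply in terms of Pb becomes xs = -288 + 3.2(Pb + 15) = -240 + 3.2Pb. Setting this equal to demand: 887 - 7Pb = -240 + 3.2Pb, so Pb = 5635/51.
Sellers receive Ps = 5635/51 + 15 = 6400/51; x' = 887 − 7·(5635/51) = 5792/51.
Government outlay = subsidy × quantity = 15 × 5792/51 = 28960/17.

Government cost = 28960/17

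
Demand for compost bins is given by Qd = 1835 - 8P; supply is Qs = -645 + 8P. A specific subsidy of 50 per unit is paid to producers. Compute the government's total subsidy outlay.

Government cost = 39750

Pre-subsidy: 1835 - 8P = -645 + 8P gives P* = 155, Q* = 595.
With the subsidy, sellers receive Ps = Pb + 50 for each unit, where Pb is the price buyers pay.
Supply in terms of Pb becomes Qs = -645 + 8(Pb + 50) = -245 + 8Pb. Setting this equal to demand: 1835 - 8Pb = -245 + 8Pb, so Pb = 130.
Sellers receive Ps = 130 + 50 = 180; Q' = 1835 − 8·130 = 795.
Government outlay = subsidy × quantity = 50 × 795 = 39750.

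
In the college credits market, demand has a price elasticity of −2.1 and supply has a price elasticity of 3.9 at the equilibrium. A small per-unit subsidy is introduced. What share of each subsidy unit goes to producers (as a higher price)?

For a small subsidy around the equilibrium, the benefit split depends on the relative slopes, which at a point are proportional to the elasticities.
Buyer share = εs/(εs + |εd|) = 3.9/(3.9 + 2.1) = 0.65; seller share = |εd|/(εs + |εd|) = 0.35.
So producers capture 0.35 of the subsidy.

Producer share = 0.35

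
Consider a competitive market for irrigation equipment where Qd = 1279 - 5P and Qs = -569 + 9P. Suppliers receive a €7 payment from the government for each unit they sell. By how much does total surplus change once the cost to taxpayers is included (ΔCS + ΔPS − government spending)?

Pre-subsidy: 1279 - 5P = -569 + 9P gives P* = 132, Q* = 619.
With the subsidy, sellers receive Ps = Pb + 7 for each unit, where Pb is the price buyers pay.
Supply in terms of Pb becomes Qs = -569 + 9(Pb + 7) = -506 + 9Pb. Setting this equal to demand: 1279 - 5Pb = -506 + 9Pb, so Pb = 127.5.
Sellers receive Ps = 127.5 + 7 = 134.5; Q' = 1279 − 5·127.5 = 641.5.
ΔCS = ½(619 + 641.5)(132 − 127.5) = 2836.125; ΔPS = ½(619 + 641.5)(134.5 − 132) = 1575.625.
Government spending = 7 × 641.5 = 4490.5.
Net change = 2836.125 + 1575.625 − 4490.5 = -78.75. The loss equals the DWL triangle ½·7·22.5.

Net change in total surplus = -€78.75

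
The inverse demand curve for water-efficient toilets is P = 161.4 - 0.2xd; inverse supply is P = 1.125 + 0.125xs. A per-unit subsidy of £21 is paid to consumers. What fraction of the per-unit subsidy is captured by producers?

Producer share = 5/13

Pre-subsidy: 161.4 - 0.2x = 1.125 + 0.125x gives x* = 6411/13 and P* = 816/13.
With the rebate, buyers effectively pay Pb = Ps − 21, where Ps is the price sellers receive.
On the curves, Pb = 161.4 - 0.2x and Ps = 1.125 + 0.125x; the wedge Ps − Pb = 21 gives 1.125 + 0.125x − (161.4 - 0.2x) = 21, so x' = 7251/13.
Then Pb = 161.4 − 0.2·(7251/13) = 648/13 and Ps = 1.125 + 0.125·(7251/13) = 921/13.
Buyers' price falls by P* − Pb = 816/13 − 648/13 = 168/13; sellers' price rises by Ps − P* = 921/13 − 816/13 = 105/13.
So producers capture (105/13)/21 = 5/13 of each unit of subsidy.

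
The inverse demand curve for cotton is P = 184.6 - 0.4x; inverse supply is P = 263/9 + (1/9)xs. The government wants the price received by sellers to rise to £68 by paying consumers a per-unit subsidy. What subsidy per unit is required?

At a seller price of 68, quantity supplied is -263 + 9·68 = 349.
Buyers absorb 349 only when they pay Pb = 184.6 − 0.4·349 = 45.
s = Ps − Pb = 68 − 45 = 23.

Required subsidy s = £23 per unit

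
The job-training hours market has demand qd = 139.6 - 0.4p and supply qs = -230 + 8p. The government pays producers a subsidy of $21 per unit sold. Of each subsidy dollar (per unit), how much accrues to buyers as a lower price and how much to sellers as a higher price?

Pre-subsidy: 139.6 - 0.4p = -230 + 8p gives p* = 44, q* = 122.
With the subsidy, sellers receive ps = pb + 21 for each unit, where pb is the price buyers pay.
Supply in terms of pb becomes qs = -230 + 8(pb + 21) = -62 + 8pb. Setting this equal to demand: 139.6 - 0.4pb = -62 + 8pb, so pb = 24.
Sellers receive ps = 24 + 21 = 45; q' = 139.6 − 0.4·24 = 130.
Buyers' price falls by p* − pb = 44 − 24 = 20; sellers' price rises by ps − p* = 45 − 44 = 1.

Buyers gain $20 per unit; sellers gain $1 per unit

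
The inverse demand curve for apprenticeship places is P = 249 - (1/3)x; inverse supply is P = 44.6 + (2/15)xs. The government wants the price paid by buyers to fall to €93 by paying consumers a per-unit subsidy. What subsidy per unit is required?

Required subsidy s = €14 per unit

At a buyer price of 93, quantity demanded is 747 − 3·93 = 468.
Sellers supply 468 only when they receive Ps = 44.6 + (2/15)·468 = 107.
s = Ps − Pb = 107 − 93 = 14.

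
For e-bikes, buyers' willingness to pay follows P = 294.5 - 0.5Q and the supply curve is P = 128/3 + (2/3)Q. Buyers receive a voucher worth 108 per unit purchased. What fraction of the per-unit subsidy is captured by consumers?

Consumer share = 3/7

Pre-subsidy: 294.5 - 0.5Q = 128/3 + (2/3)Q gives Q* = 1511/7 and P* = 1306/7.
With the rebate, buyers effectively pay Pb = Ps − 108, where Ps is the price sellers receive.
On the curves, Pb = 294.5 - 0.5Q and Ps = 128/3 + (2/3)Q; the wedge Ps − Pb = 108 gives 128/3 + (2/3)Q − (294.5 - 0.5Q) = 108, so Q' = 2159/7.
Then Pb = 294.5 − 0.5·(2159/7) = 982/7 and Ps = 128/3 + (2/3)·(2159/7) = 1738/7.
Buyers' price falls by P* − Pb = 1306/7 − 982/7 = 324/7; sellers' price rises by Ps − P* = 1738/7 − 1306/7 = 432/7.
So consumers capture (324/7)/108 = 3/7 of each unit of subsidy.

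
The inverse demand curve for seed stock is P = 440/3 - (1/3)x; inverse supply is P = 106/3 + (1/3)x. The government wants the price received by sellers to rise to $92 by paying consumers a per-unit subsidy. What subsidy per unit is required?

Required subsidy s = $2 per unit

At a seller price of 92, quantity supplied is -106 + 3·92 = 170.
Buyers absorb 170 only when they pay Pb = 440/3 − (1/3)·170 = 90.
s = Ps − Pb = 92 − 90 = 2.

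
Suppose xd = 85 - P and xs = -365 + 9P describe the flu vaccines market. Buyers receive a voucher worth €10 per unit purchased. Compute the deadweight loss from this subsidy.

Deadweight loss = €45

Pre-subsidy: 85 - P = -365 + 9P gives P* = 45, x* = 40.
With the rebate, buyers effectively pay Pb = Ps − 10, where Ps is the price sellers receive.
Demand in terms of Ps becomes xd = 85 − 1(Ps − 10) = 95 - Ps. Setting this equal to supply: 95 - Ps = -365 + 9Ps, so Ps = 46.
Buyers pay Pb = 46 − 10 = 36; x' = -365 + 9·46 = 49.
The subsidy expands output by 49 − 40 = 9 past the efficient level; on those units the gap between marginal cost and willingness to pay runs from 0 up to 10.
DWL = ½ × 10 × 9 = 45.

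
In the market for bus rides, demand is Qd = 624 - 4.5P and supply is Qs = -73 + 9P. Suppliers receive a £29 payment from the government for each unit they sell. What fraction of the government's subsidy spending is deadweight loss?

Pre-subsidy: 624 - 4.5P = -73 + 9P gives P* = 1394/27, Q* = 1175/3.
With the subsidy, sellers receive Ps = Pb + 29 for each unit, where Pb is the price buyers pay.
Supply in terms of Pb becomes Qs = -73 + 9(Pb + 29) = 188 + 9Pb. Setting this equal to demand: 624 - 4.5Pb = 188 + 9Pb, so Pb = 872/27.
Sellers receive Ps = 872/27 + 29 = 1655/27; Q' = 624 − 4.5·(872/27) = 1436/3.
ΔCS = ½(1175/3 + 1436/3)(1394/27 − 872/27) = 75719/9; ΔPS = ½(1175/3 + 1436/3)(1655/27 − 1394/27) = 75719/18.
Government spending = 29 × 1436/3 = 41644/3.
DWL = ½ × 29 × (1436/3 − 1175/3) = 1261.5; fraction = 1261.5 / (41644/3) = 261/2872.

DWL / government spending = 261/2872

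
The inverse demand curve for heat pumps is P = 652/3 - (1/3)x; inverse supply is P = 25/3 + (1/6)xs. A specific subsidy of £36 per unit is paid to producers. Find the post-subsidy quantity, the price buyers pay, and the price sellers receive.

Pre-subsidy: 652/3 - (1/3)x = 25/3 + (1/6)x gives x* = 418 and P* = 78.
With the subsidy, sellers receive Ps = Pb + 36 for each unit, where Pb is the price buyers pay.
On the curves, Pb = 652/3 - (1/3)x and Ps = 25/3 + (1/6)x; the wedge Ps − Pb = 36 gives 25/3 + (1/6)x − (652/3 - (1/3)x) = 36, so x' = 490.
Then Pb = 652/3 − (1/3)·490 = 54 and Ps = 25/3 + (1/6)·490 = 90.

x' = 490; buyers pay £54; sellers receive £90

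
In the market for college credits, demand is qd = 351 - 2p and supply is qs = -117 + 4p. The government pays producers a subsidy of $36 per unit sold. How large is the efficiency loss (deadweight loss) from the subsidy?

Pre-subsidy: 351 - 2p = -117 + 4p gives p* = 78, q* = 195.
With the subsidy, sellers receive ps = pb + 36 for each unit, where pb is the price buyers pay.
Supply in terms of pb becomes qs = -117 + 4(pb + 36) = 27 + 4pb. Setting this equal to demand: 351 - 2pb = 27 + 4pb, so pb = 54.
Sellers receive ps = 54 + 36 = 90; q' = 351 − 2·54 = 243.
The subsidy expands output by 243 − 195 = 48 past the efficient level; on those units the gap between marginal cost and willingness to pay runs from 0 up to 36.
DWL = ½ × 36 × 48 = 864.

Deadweight loss = $864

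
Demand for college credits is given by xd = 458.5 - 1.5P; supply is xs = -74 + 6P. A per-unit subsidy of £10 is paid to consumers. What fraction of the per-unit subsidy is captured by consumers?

Consumer share = 0.8

Pre-subsidy: 458.5 - 1.5P = -74 + 6P gives P* = 71, x* = 352.
With the rebate, buyers effectively pay Pb = Ps − 10, where Ps is the price sellers receive.
Demand in terms of Ps becomes xd = 458.5 − 1.5(Ps − 10) = 473.5 - 1.5Ps. Setting this equal to supply: 473.5 - 1.5Ps = -74 + 6Ps, so Ps = 73.
Buyers pay Pb = 73 − 10 = 63; x' = -74 + 6·73 = 364.
Buyers' price falls by P* − Pb = 71 − 63 = 8; sellers' price rises by Ps − P* = 73 − 71 = 2.
So consumers capture 8/10 = 0.8 of each unit of subsidy.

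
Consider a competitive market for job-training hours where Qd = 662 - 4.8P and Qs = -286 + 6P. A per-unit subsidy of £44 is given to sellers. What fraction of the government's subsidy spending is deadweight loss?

DWL / government spending = 88/537

Pre-subsidy: 662 - 4.8P = -286 + 6P gives P* = 790/9, Q* = 722/3.
With the subsidy, sellers receive Ps = Pb + 44 for each unit, where Pb is the price buyers pay.
Supply in terms of Pb becomes Qs = -286 + 6(Pb + 44) = -22 + 6Pb. Setting this equal to demand: 662 - 4.8Pb = -22 + 6Pb, so Pb = 190/3.
Sellers receive Ps = 190/3 + 44 = 322/3; Q' = 662 − 4.8·(190/3) = 358.
ΔCS = ½(722/3 + 358)(790/9 − 190/3) = 197560/27; ΔPS = ½(722/3 + 358)(322/3 − 790/9) = 158048/27.
Government spending = 44 × 358 = 15752.
DWL = ½ × 44 × (358 − 722/3) = 7744/3; fraction = (7744/3) / 15752 = 88/537.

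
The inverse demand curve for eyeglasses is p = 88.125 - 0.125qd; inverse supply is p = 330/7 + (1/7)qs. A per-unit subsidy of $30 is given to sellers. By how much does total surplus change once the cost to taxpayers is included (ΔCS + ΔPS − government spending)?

Net change in total surplus = -$1680

Pre-subsidy: 88.125 - 0.125q = 330/7 + (1/7)q gives q* = 153 and p* = 69.
With the subsidy, sellers receive ps = pb + 30 for each unit, where pb is the price buyers pay.
On the curves, pb = 88.125 - 0.125q and ps = 330/7 + (1/7)q; the wedge ps − pb = 30 gives 330/7 + (1/7)q − (88.125 - 0.125q) = 30, so q' = 265.
Then pb = 88.125 − 0.125·265 = 55 and ps = 330/7 + (1/7)·265 = 85.
ΔCS = ½(153 + 265)(69 − 55) = 2926; ΔPS = ½(153 + 265)(85 − 69) = 3344.
Government spending = 30 × 265 = 7950.
Net change = 2926 + 3344 − 7950 = -1680. The loss equals the DWL triangle ½·30·112.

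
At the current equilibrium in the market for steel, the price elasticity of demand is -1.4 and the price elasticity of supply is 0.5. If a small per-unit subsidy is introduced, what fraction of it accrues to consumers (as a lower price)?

Consumer share = 5/19

For a small subsidy around the equilibrium, the benefit split depends on the relative slopes, which at a point are proportional to the elasticities.
Buyer share = εs/(εs + |εd|) = 0.5/(0.5 + 1.4) = 5/19; seller share = |εd|/(εs + |εd|) = 14/19.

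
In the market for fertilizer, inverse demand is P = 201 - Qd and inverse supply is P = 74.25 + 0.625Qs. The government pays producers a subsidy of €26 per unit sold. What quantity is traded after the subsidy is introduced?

Pre-subsidy: 201 - Q = 74.25 + 0.625Q gives Q* = 78 and P* = 123.
With the subsidy, sellers receive Ps = Pb + 26 for each unit, where Pb is the price buyers pay.
On the curves, Pb = 201 - Q and Ps = 74.25 + 0.625Q; the wedge Ps − Pb = 26 gives 74.25 + 0.625Q − (201 - Q) = 26, so Q' = 94.
Then Pb = 201 − 1·94 = 107 and Ps = 74.25 + 0.625·94 = 133.

Q' = 94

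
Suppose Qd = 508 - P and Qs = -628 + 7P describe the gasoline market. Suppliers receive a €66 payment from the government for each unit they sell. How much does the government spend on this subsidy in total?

Pre-subsidy: 508 - P = -628 + 7P gives P* = 142, Q* = 366.
With the subsidy, sellers receive Ps = Pb + 66 for each unit, where Pb is the price buyers pay.
Supply in terms of Pb becomes Qs = -628 + 7(Pb + 66) = -166 + 7Pb. Setting this equal to demand: 508 - Pb = -166 + 7Pb, so Pb = 84.25.
Sellers receive Ps = 84.25 + 66 = 150.25; Q' = 508 − 1·84.25 = 423.75.
Government outlay = subsidy × quantity = 66 × 423.75 = 27967.5.

Government cost = €27967.5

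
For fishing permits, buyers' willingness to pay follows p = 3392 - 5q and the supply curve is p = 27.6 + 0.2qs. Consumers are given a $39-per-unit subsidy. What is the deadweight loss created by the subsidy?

Pre-subsidy: 3392 - 5q = 27.6 + 0.2q gives q* = 647 and p* = 157.
With the rebate, buyers effectively pay pb = ps − 39, where ps is the price sellers receive.
On the curves, pb = 3392 - 5q and ps = 27.6 + 0.2q; the wedge ps − pb = 39 gives 27.6 + 0.2q − (3392 - 5q) = 39, so q' = 654.5.
Then pb = 3392 − 5·654.5 = 119.5 and ps = 27.6 + 0.2·654.5 = 158.5.
The subsidy expands output by 654.5 − 647 = 7.5 past the efficient level; on those units the gap between marginal cost and willingness to pay runs from 0 up to 39.
DWL = ½ × 39 × 7.5 = 146.25.

Deadweight loss = $146.25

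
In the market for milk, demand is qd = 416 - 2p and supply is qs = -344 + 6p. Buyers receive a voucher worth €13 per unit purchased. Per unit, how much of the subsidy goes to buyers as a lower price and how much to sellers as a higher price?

Buyers gain €9.75 per unit; sellers gain €3.25 per unit

Pre-subsidy: 416 - 2p = -344 + 6p gives p* = 95, q* = 226.
With the rebate, buyers effectively pay pb = ps − 13, where ps is the price sellers receive.
Demand in terms of ps becomes qd = 416 − 2(ps − 13) = 442 - 2ps. Setting this equal to supply: 442 - 2ps = -344 + 6ps, so ps = 98.25.
Buyers pay pb = 98.25 − 13 = 85.25; q' = -344 + 6·98.25 = 245.5.
Buyers' price falls by p* − pb = 95 − 85.25 = 9.75; sellers' price rises by ps − p* = 98.25 − 95 = 3.25.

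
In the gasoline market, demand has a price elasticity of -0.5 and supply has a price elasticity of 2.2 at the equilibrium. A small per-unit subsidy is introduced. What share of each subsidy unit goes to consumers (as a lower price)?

For a small subsidy around the equilibrium, the benefit split depends on the relative slopes, which at a point are proportional to the elasticities.
Buyer share = εs/(εs + |εd|) = 2.2/(2.2 + 0.5) = 22/27; seller share = |εd|/(εs + |εd|) = 5/27.

Consumer share = 22/27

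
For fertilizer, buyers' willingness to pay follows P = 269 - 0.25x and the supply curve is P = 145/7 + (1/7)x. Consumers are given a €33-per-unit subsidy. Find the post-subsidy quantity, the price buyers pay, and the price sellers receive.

x' = 716; buyers pay €90; sellers receive €123

Pre-subsidy: 269 - 0.25x = 145/7 + (1/7)x gives x* = 632 and P* = 111.
With the rebate, buyers effectively pay Pb = Ps − 33, where Ps is the price sellers receive.
On the curves, Pb = 269 - 0.25x and Ps = 145/7 + (1/7)x; the wedge Ps − Pb = 33 gives 145/7 + (1/7)x − (269 - 0.25x) = 33, so x' = 716.
Then Pb = 269 − 0.25·716 = 90 and Ps = 145/7 + (1/7)·716 = 123.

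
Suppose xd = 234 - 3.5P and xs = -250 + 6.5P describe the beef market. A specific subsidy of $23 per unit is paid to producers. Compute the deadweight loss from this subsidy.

Pre-subsidy: 234 - 3.5P = -250 + 6.5P gives P* = 48.4, x* = 64.6.
With the subsidy, sellers receive Ps = Pb + 23 for each unit, where Pb is the price buyers pay.
Supply in terms of Pb becomes xs = -250 + 6.5(Pb + 23) = -100.5 + 6.5Pb. Setting this equal to demand: 234 - 3.5Pb = -100.5 + 6.5Pb, so Pb = 33.45.
Sellers receive Ps = 33.45 + 23 = 56.45; x' = 234 − 3.5·33.45 = 116.925.
The subsidy expands output by 116.925 − 64.6 = 52.325 past the efficient level; on those units the gap between marginal cost and willingness to pay runs from 0 up to 23.
DWL = ½ × 23 × 52.325 = 601.7375.

Deadweight loss = $601.7375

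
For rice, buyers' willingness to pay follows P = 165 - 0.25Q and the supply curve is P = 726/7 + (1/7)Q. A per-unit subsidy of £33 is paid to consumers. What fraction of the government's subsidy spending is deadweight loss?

DWL / government spending = 0.175

Pre-subsidy: 165 - 0.25Q = 726/7 + (1/7)Q gives Q* = 156 and P* = 126.
With the rebate, buyers effectively pay Pb = Ps − 33, where Ps is the price sellers receive.
On the curves, Pb = 165 - 0.25Q and Ps = 726/7 + (1/7)Q; the wedge Ps − Pb = 33 gives 726/7 + (1/7)Q − (165 - 0.25Q) = 33, so Q' = 240.
Then Pb = 165 − 0.25·240 = 105 and Ps = 726/7 + (1/7)·240 = 138.
ΔCS = ½(156 + 240)(126 − 105) = 4158; ΔPS = ½(156 + 240)(138 − 126) = 2376.
Government spending = 33 × 240 = 7920.
DWL = ½ × 33 × (240 − 156) = 1386; fraction = 1386 / 7920 = 0.175.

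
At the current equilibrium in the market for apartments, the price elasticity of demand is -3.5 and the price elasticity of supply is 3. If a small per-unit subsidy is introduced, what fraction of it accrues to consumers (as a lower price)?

For a small subsidy around the equilibrium, the benefit split depends on the relative slopes, which at a point are proportional to the elasticities.
Buyer share = εs/(εs + |εd|) = 3/(3 + 3.5) = 6/13; seller share = |εd|/(εs + |εd|) = 7/13.

Consumer share = 6/13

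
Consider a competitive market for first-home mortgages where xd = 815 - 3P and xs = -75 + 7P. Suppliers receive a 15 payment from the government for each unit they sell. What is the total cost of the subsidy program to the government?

Government cost = 8692.5

Pre-subsidy: 815 - 3P = -75 + 7P gives P* = 89, x* = 548.
With the subsidy, sellers receive Ps = Pb + 15 for each unit, where Pb is the price buyers pay.
Supply in terms of Pb becomes xs = -75 + 7(Pb + 15) = 30 + 7Pb. Setting this equal to demand: 815 - 3Pb = 30 + 7Pb, so Pb = 78.5.
Sellers receive Ps = 78.5 + 15 = 93.5; x' = 815 − 3·78.5 = 579.5.
Government outlay = subsidy × quantity = 15 × 579.5 = 8692.5.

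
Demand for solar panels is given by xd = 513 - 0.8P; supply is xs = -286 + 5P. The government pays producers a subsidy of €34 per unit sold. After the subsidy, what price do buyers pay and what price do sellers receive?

Pre-subsidy: 513 - 0.8P = -286 + 5P gives P* = 3995/29, x* = 11681/29.
With the subsidy, sellers receive Ps = Pb + 34 for each unit, where Pb is the price buyers pay.
Supply in terms of Pb becomes xs = -286 + 5(Pb + 34) = -116 + 5Pb. Setting this equal to demand: 513 - 0.8Pb = -116 + 5Pb, so Pb = 3145/29.
Sellers receive Ps = 3145/29 + 34 = 4131/29; x' = 513 − 0.8·(3145/29) = 12361/29.

Buyers pay 3145/29; sellers receive 4131/29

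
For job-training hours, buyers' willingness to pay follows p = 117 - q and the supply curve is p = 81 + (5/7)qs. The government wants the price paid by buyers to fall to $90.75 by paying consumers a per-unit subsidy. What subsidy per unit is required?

At a buyer price of 90.75, quantity demanded is 117 − 1·90.75 = 26.25.
Sellers supply 26.25 only when they receive ps = 81 + (5/7)·26.25 = 99.75.
s = ps − pb = 99.75 − 90.75 = 9.

Required subsidy s = $9 per unit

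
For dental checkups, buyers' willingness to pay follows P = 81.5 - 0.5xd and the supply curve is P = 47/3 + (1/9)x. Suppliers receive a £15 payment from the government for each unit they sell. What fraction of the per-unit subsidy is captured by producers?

Pre-subsidy: 81.5 - 0.5x = 47/3 + (1/9)x gives x* = 1185/11 and P* = 304/11.
With the subsidy, sellers receive Ps = Pb + 15 for each unit, where Pb is the price buyers pay.
On the curves, Pb = 81.5 - 0.5x and Ps = 47/3 + (1/9)x; the wedge Ps − Pb = 15 gives 47/3 + (1/9)x − (81.5 - 0.5x) = 15, so x' = 1455/11.
Then Pb = 81.5 − 0.5·(1455/11) = 169/11 and Ps = 47/3 + (1/9)·(1455/11) = 334/11.
Buyers' price falls by P* − Pb = 304/11 − 169/11 = 135/11; sellers' price rises by Ps − P* = 334/11 − 304/11 = 30/11.
So producers capture (30/11)/15 = 2/11 of each unit of subsidy.

Producer share = 2/11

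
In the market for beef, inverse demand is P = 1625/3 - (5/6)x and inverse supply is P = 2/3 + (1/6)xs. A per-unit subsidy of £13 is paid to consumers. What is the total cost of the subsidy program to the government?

Government cost = £7202

Pre-subsidy: 1625/3 - (5/6)x = 2/3 + (1/6)x gives x* = 541 and P* = 545/6.
With the rebate, buyers effectively pay Pb = Ps − 13, where Ps is the price sellers receive.
On the curves, Pb = 1625/3 - (5/6)x and Ps = 2/3 + (1/6)x; the wedge Ps − Pb = 13 gives 2/3 + (1/6)x − (1625/3 - (5/6)x) = 13, so x' = 554.
Then Pb = 1625/3 − (5/6)·554 = 80 and Ps = 2/3 + (1/6)·554 = 93.
Government outlay = subsidy × quantity = 13 × 554 = 7202.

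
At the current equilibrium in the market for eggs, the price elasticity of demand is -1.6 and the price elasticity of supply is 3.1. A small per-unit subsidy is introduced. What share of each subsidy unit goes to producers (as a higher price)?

Producer share = 16/47

For a small subsidy around the equilibrium, the benefit split depends on the relative slopes, which at a point are proportional to the elasticities.
Buyer share = εs/(εs + |εd|) = 3.1/(3.1 + 1.6) = 31/47; seller share = |εd|/(εs + |εd|) = 16/47.
So producers capture 16/47 of the subsidy.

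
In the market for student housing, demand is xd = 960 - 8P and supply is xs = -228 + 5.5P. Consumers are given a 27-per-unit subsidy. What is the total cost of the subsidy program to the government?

Government cost = 9288

Pre-subsidy: 960 - 8P = -228 + 5.5P gives P* = 88, x* = 256.
With the rebate, buyers effectively pay Pb = Ps − 27, where Ps is the price sellers receive.
Demand in terms of Ps becomes xd = 960 − 8(Ps − 27) = 1176 - 8Ps. Setting this equal to supply: 1176 - 8Ps = -228 + 5.5Ps, so Ps = 104.
Buyers pay Pb = 104 − 27 = 77; x' = -228 + 5.5·104 = 344.
Government outlay = subsidy × quantity = 27 × 344 = 9288.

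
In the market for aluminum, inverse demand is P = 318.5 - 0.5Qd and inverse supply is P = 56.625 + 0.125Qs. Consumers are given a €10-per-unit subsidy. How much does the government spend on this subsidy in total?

Government cost = €4350

Pre-subsidy: 318.5 - 0.5Q = 56.625 + 0.125Q gives Q* = 419 and P* = 109.
With the rebate, buyers effectively pay Pb = Ps − 10, where Ps is the price sellers receive.
On the curves, Pb = 318.5 - 0.5Q and Ps = 56.625 + 0.125Q; the wedge Ps − Pb = 10 gives 56.625 + 0.125Q − (318.5 - 0.5Q) = 10, so Q' = 435.
Then Pb = 318.5 − 0.5·435 = 101 and Ps = 56.625 + 0.125·435 = 111.
Government outlay = subsidy × quantity = 10 × 435 = 4350.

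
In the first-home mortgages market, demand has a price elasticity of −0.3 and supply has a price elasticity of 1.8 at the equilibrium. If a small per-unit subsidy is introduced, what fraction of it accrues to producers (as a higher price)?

For a small subsidy around the equilibrium, the benefit split depends on the relative slopes, which at a point are proportional to the elasticities.
Buyer share = εs/(εs + |εd|) = 1.8/(1.8 + 0.3) = 6/7; seller share = |εd|/(εs + |εd|) = 1/7.
So producers capture 1/7 of the subsidy.

Producer share = 1/7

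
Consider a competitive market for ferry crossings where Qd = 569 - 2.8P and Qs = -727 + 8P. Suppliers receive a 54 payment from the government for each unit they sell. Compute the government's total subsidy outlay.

Pre-subsidy: 569 - 2.8P = -727 + 8P gives P* = 120, Q* = 233.
With the subsidy, sellers receive Ps = Pb + 54 for each unit, where Pb is the price buyers pay.
Supply in terms of Pb becomes Qs = -727 + 8(Pb + 54) = -295 + 8Pb. Setting this equal to demand: 569 - 2.8Pb = -295 + 8Pb, so Pb = 80.
Sellers receive Ps = 80 + 54 = 134; Q' = 569 − 2.8·80 = 345.
Government outlay = subsidy × quantity = 54 × 345 = 18630.

Government cost = 18630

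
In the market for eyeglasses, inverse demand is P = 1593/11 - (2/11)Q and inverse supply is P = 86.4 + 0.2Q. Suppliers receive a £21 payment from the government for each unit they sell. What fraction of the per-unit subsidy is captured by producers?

Pre-subsidy: 1593/11 - (2/11)Q = 86.4 + 0.2Q gives Q* = 153 and P* = 117.
With the subsidy, sellers receive Ps = Pb + 21 for each unit, where Pb is the price buyers pay.
On the curves, Pb = 1593/11 - (2/11)Q and Ps = 86.4 + 0.2Q; the wedge Ps − Pb = 21 gives 86.4 + 0.2Q − (1593/11 - (2/11)Q) = 21, so Q' = 208.
Then Pb = 1593/11 − (2/11)·208 = 107 and Ps = 86.4 + 0.2·208 = 128.
Buyers' price falls by P* − Pb = 117 − 107 = 10; sellers' price rises by Ps − P* = 128 − 117 = 11.
So producers capture 11/21 = 11/21 of each unit of subsidy.

Producer share = 11/21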